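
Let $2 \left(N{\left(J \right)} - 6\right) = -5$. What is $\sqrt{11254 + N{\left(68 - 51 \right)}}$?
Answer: $\frac{\sqrt{45030}}{2} \approx 106.1$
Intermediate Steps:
$N{\left(J \right)} = \frac{7}{2}$ ($N{\left(J \right)} = 6 + \frac{1}{2} \left(-5\right) = 6 - \frac{5}{2} = \frac{7}{2}$)
$\sqrt{11254 + N{\left(68 - 51 \right)}} = \sqrt{11254 + \frac{7}{2}} = \sqrt{\frac{22515}{2}} = \frac{\sqrt{45030}}{2}$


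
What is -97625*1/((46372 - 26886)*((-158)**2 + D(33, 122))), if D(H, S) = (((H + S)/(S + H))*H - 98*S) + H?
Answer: -97625/254759964 ≈ -0.00038320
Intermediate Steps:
D(H, S) = -98*S + 2*H (D(H, S) = (((H + S)/(H + S))*H - 98*S) + H = (1*H - 98*S) + H = (H - 98*S) + H = -98*S + 2*H)
-97625*1/((46372 - 26886)*((-158)**2 + D(33, 122))) = -97625*1/((46372 - 26886)*((-158)**2 + (-98*122 + 2*33))) = -97625*1/(19486*(24964 + (-11956 + 66))) = -97625*1/(19486*(24964 - 11890)) = -97625/(13074*19486) = -97625/254759964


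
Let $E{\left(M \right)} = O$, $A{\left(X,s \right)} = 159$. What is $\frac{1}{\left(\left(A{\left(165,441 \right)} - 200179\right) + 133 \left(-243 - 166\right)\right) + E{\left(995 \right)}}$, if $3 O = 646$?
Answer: $- \frac{3}{762605} \approx -3.9339 \cdot 10^{-6}$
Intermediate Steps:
$O = \frac{646}{3}$ ($O = \frac{1}{3} \cdot 646 = \frac{646}{3} \approx 215.33$)
$E{\left(M \right)} = \frac{646}{3}$
$\frac{1}{\left(\left(A{\left(165,441 \right)} - 200179\right) + 133 \left(-243 - 166\right)\right) + E{\left(995 \right)}} = \frac{1}{\left(\left(159 - 200179\right) + 133 \left(-243 - 166\right)\right) + \frac{646}{3}} = \frac{1}{\left(\left(159 - 200179\right) + 133 \left(-409\right)\right) + \frac{646}{3}} = \frac{1}{\left(\left(159 - 200179\right) - 54397\right) + \frac{646}{3}} = \frac{1}{\left(-200020 - 54397\right) + \frac{646}{3}} = \frac{1}{-254417 + \frac{646}{3}} = \frac{1}{- \frac{762605}{3}} = - \frac{3}{762605}$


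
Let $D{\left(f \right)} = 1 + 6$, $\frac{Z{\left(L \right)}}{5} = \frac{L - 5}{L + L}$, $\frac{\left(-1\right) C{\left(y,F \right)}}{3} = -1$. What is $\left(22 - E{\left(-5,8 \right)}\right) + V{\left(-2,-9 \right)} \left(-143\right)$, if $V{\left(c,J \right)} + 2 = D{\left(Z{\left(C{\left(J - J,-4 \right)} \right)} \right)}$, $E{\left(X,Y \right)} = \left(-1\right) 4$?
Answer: $-689$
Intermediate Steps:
$C{\left(y,F \right)} = 3$ ($C{\left(y,F \right)} = \left(-3\right) \left(-1\right) = 3$)
$Z{\left(L \right)} = \frac{5 \left(-5 + L\right)}{2 L}$ ($Z{\left(L \right)} = 5 \frac{L - 5}{L + L} = 5 \frac{-5 + L}{2 L} = \frac{5 \left(-5 + L\right)}{2 L}$)
$D{\left(f \right)} = 7$
$E{\left(X,Y \right)} = -4$
$V{\left(c,J \right)} = 5$ ($V{\left(c,J \right)} = -2 + 7 = 5$)
$\left(22 - E{\left(-5,8 \right)}\right) + V{\left(-2,-9 \right)} \left(-143\right) = \left(22 - -4\right) + 5 \left(-143\right) = \left(22 + 4\right) - 715 = 26 - 715 = -689$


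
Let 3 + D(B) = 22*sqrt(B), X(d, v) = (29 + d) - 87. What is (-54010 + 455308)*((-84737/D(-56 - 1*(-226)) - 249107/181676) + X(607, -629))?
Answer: 1633090522277059179/7473333098 - 748105349772*sqrt(170)/82271 ≈ 9.9962e+7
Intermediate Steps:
X(d, v) = -58 + d
D(B) = -3 + 22*sqrt(B)
(-54010 + 455308)*((-84737/D(-56 - 1*(-226)) - 249107/181676) + X(607, -629)) = (-54010 + 455308)*((-84737/(-3 + 22*sqrt(-56 - 1*(-226))) - 249107/181676) + (-58 + 607)) = 401298*((-84737/(-3 + 22*sqrt(-56 + 226)) - 249107*1/181676) + 549) = 401298*((-84737/(-3 + 22*sqrt(170)) - 249107/181676) + 549) = 401298*((-249107/181676 - 84737/(-3 + 22*sqrt(170))) + 549) = 401298*(99491017/181676 - 84737/(-3 + 22*sqrt(170))) = 19962773070033/90838 - 34004788626/(-3 + 22*sqrt(170))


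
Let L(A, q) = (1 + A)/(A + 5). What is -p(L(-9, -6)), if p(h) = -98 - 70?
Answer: 168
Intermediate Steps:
L(A, q) = (1 + A)/(5 + A)
p(h) = -168
-p(L(-9, -6)) = -1*(-168) = 168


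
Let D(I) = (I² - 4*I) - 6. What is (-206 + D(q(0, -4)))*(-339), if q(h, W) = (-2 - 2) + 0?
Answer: 61020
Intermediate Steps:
q(h, W) = -4 (q(h, W) = -4 + 0 = -4)
D(I) = -6 + I² - 4*I
(-206 + D(q(0, -4)))*(-339) = (-206 + (-6 + (-4)² - 4*(-4)))*(-339) = (-206 + (-6 + 16 + 16))*(-339) = (-206 + 26)*(-339) = -180*(-339) = 61020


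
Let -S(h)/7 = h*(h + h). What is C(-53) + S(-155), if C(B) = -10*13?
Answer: -336480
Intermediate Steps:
S(h) = -14*h² (S(h) = -7*h*(h + h) = -7*h*2*h = -14*h²)
C(B) = -130
C(-53) + S(-155) = -130 - 14*(-155)² = -130 - 14*24025 = -130 - 336350 = -336480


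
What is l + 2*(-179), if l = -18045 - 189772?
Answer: -208175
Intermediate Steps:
l = -207817
l + 2*(-179) = -207817 + 2*(-179) = -207817 - 358 = -208175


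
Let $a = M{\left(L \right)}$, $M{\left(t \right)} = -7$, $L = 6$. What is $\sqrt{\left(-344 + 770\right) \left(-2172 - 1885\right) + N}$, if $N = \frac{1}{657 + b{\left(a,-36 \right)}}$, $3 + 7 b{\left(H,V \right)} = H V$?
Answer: $\frac{i \sqrt{2538749472087}}{1212} \approx 1314.6 i$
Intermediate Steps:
$a = -7$
$b{\left(H,V \right)} = - \frac{3}{7} + \frac{H V}{7}$
$N = \frac{7}{4848}$ ($N = \frac{1}{657 - \left(\frac{3}{7} + 1 \left(-36\right)\right)} = \frac{1}{657 + \left(- \frac{3}{7} + 36\right)} = \frac{1}{657 + \frac{249}{7}} = \frac{1}{\frac{4848}{7}} = \frac{7}{4848} \approx 0.0014439$)
$\sqrt{\left(-344 + 770\right) \left(-2172 - 1885\right) + N} = \sqrt{\left(-344 + 770\right) \left(-2172 - 1885\right) + \frac{7}{4848}} = \sqrt{426 \left(-4057\right) + \frac{7}{4848}} = \sqrt{-1728282 + \frac{7}{4848}} = \sqrt{- \frac{8378711129}{4848}} = \frac{i \sqrt{2538749472087}}{1212}$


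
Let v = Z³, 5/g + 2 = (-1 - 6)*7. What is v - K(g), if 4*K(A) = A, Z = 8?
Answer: 104453/204 ≈ 512.02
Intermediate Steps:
g = -5/51 (g = 5/(-2 + (-1 - 6)*7) = 5/(-2 - 7*7) = 5/(-2 - 49) = 5/(-51) = 5*(-1/51) = -5/51 ≈ -0.098039)
K(A) = A/4
v = 512 (v = 8³ = 512)
v - K(g) = 512 - (-5)/(4*51) = 512 - 1*(-5/204) = 512 + 5/204 = 104453/204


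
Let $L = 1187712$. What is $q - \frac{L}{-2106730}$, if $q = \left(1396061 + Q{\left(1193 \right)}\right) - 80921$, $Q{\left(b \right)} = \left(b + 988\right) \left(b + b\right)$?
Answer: $\frac{6866893349046}{1053365} \approx 6.519 \cdot 10^{6}$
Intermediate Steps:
$Q{\left(b \right)} = 2 b \left(988 + b\right)$ ($Q{\left(b \right)} = \left(988 + b\right) 2 b = 2 b \left(988 + b\right)$)
$q = 6519006$ ($q = \left(1396061 + 2 \cdot 1193 \left(988 + 1193\right)\right) - 80921 = \left(1396061 + 2 \cdot 1193 \cdot 2181\right) - 80921 = \left(1396061 + 5203866\right) - 80921 = 6599927 - 80921 = 6519006$)
$q - \frac{L}{-2106730} = 6519006 - \frac{1187712}{-2106730} = 6519006 - 1187712 \left(- \frac{1}{2106730}\right) = 6519006 - - \frac{593856}{1053365} = 6519006 + \frac{593856}{1053365} = \frac{6866893349046}{1053365}$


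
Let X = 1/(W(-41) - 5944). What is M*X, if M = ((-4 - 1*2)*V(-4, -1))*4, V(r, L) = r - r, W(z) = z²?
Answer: 0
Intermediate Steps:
V(r, L) = 0
M = 0 (M = ((-4 - 1*2)*0)*4 = ((-4 - 2)*0)*4 = -6*0*4 = 0*4 = 0)
X = -1/4263 (X = 1/((-41)² - 5944) = 1/(1681 - 5944) = 1/(-4263) = -1/4263 ≈ -0.00023458)
M*X = 0*(-1/4263) = 0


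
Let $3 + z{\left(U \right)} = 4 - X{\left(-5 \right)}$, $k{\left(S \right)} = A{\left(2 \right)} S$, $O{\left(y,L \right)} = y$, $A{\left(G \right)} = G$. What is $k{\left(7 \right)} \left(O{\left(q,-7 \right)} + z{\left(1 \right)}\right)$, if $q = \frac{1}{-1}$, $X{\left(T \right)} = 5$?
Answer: $-70$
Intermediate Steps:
$q = -1$
$k{\left(S \right)} = 2 S$
$z{\left(U \right)} = -4$ ($z{\left(U \right)} = -3 + \left(4 - 5\right) = -3 - 1 = -4$)
$k{\left(7 \right)} \left(O{\left(q,-7 \right)} + z{\left(1 \right)}\right) = 2 \cdot 7 \left(-1 - 4\right) = 14 \left(-5\right) = -70$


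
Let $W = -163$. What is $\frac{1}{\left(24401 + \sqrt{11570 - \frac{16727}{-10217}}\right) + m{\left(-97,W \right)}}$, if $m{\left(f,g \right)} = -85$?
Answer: $\frac{248436572}{6040865457335} - \frac{\sqrt{1207929519489}}{6040865457335} \approx 4.0944 \cdot 10^{-5}$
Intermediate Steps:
$\frac{1}{\left(24401 + \sqrt{11570 - \frac{16727}{-10217}}\right) + m{\left(-97,W \right)}} = \frac{1}{\left(24401 + \sqrt{11570 - \frac{16727}{-10217}}\right) - 85} = \frac{1}{\left(24401 + \sqrt{11570 - - \frac{16727}{10217}}\right) - 85} = \frac{1}{\left(24401 + \sqrt{11570 + \frac{16727}{10217}}\right) - 85} = \frac{1}{\left(24401 + \sqrt{\frac{118227417}{10217}}\right) - 85} = \frac{1}{\left(24401 + \frac{\sqrt{1207929519489}}{10217}\right) - 85} = \frac{1}{24316 + \frac{\sqrt{1207929519489}}{10217}}$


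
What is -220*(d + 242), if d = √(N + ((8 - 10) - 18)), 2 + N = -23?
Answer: -53240 - 660*I*√5 ≈ -53240.0 - 1475.8*I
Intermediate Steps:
N = -25 (N = -2 - 23 = -25)
d = 3*I*√5 (d = √(-25 + ((8 - 10) - 18)) = √(-25 + (-2 - 18)) = √(-25 - 20) = √(-45) = 3*I*√5 ≈ 6.7082*I)
-220*(d + 242) = -220*(3*I*√5 + 242) = -220*(242 + 3*I*√5) = -53240 - 660*I*√5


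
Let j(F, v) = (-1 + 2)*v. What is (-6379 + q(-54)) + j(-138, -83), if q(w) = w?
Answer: -6516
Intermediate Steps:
j(F, v) = v (j(F, v) = 1*v = v)
(-6379 + q(-54)) + j(-138, -83) = (-6379 - 54) - 83 = -6433 - 83 = -6516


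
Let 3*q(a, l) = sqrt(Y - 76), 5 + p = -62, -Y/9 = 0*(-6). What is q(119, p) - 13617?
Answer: -13617 + 2*I*sqrt(19)/3 ≈ -13617.0 + 2.9059*I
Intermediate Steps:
Y = 0 (Y = -0*(-6) = -9*0 = 0)
p = -67 (p = -5 - 62 = -67)
q(a, l) = 2*I*sqrt(19)/3 (q(a, l) = sqrt(0 - 76)/3 = sqrt(-76)/3 = (2*I*sqrt(19))/3 = 2*I*sqrt(19)/3)
q(119, p) - 13617 = 2*I*sqrt(19)/3 - 13617 = -13617 + 2*I*sqrt(19)/3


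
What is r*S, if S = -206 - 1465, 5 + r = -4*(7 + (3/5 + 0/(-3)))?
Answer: 295767/5 ≈ 59153.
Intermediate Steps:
r = -177/5 (r = -5 - 4*(7 + (3/5 + 0/(-3))) = -5 - 4*(7 + (3*(⅕) + 0*(-⅓))) = -5 - 4*(7 + (⅗ + 0)) = -5 - 4*(7 + ⅗) = -5 - 4*38/5 = -5 - 152/5 = -177/5 ≈ -35.400)
S = -1671
r*S = -177/5*(-1671) = 295767/5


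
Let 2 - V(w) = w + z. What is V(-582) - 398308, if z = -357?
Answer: -397367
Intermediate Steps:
V(w) = 359 - w (V(w) = 2 - (w - 357) = 2 - (-357 + w) = 2 + (357 - w) = 359 - w)
V(-582) - 398308 = (359 - 1*(-582)) - 398308 = (359 + 582) - 398308 = 941 - 398308 = -397367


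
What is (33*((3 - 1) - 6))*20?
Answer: -2640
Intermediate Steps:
(33*((3 - 1) - 6))*20 = (33*(2 - 6))*20 = (33*(-4))*20 = -132*20 = -2640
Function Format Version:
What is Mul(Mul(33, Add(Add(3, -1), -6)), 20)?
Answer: -2640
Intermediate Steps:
Mul(Mul(33, Add(Add(3, -1), -6)), 20) = Mul(Mul(33, Add(2, -6)), 20) = Mul(Mul(33, -4), 20) = Mul(-132, 20) = -2640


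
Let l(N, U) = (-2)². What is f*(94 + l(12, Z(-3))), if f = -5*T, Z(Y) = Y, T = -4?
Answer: 1960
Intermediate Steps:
l(N, U) = 4
f = 20 (f = -5*(-4) = 20)
f*(94 + l(12, Z(-3))) = 20*(94 + 4) = 20*98 = 1960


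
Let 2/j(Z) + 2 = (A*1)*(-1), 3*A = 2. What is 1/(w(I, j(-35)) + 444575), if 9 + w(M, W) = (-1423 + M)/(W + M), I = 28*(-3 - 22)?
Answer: 2803/1246126990 ≈ 2.2494e-6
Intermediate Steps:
I = -700 (I = 28*(-25) = -700)
A = ⅔ (A = (⅓)*2 = ⅔ ≈ 0.66667)
j(Z) = -¾ (j(Z) = 2/(-2 + ((⅔)*1)*(-1)) = 2/(-2 + (⅔)*(-1)) = 2/(-2 - ⅔) = 2/(-8/3) = 2*(-3/8) = -¾)
w(M, W) = -9 + (-1423 + M)/(M + W) (w(M, W) = -9 + (-1423 + M)/(W + M) = -9 + (-1423 + M)/(M + W))
1/(w(I, j(-35)) + 444575) = 1/((-1423 - 9*(-¾) - 8*(-700))/(-700 - ¾) + 444575) = 1/((-1423 + 27/4 + 5600)/(-2803/4) + 444575) = 1/(-4/2803*16735/4 + 444575) = 1/(-16735/2803 + 444575) = 1/(1246126990/2803) = 2803/1246126990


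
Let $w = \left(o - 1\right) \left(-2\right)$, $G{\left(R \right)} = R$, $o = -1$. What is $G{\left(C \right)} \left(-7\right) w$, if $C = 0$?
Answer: $0$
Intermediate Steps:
$w = 4$ ($w = \left(-1 - 1\right) \left(-2\right) = \left(-2\right) \left(-2\right) = 4$)
$G{\left(C \right)} \left(-7\right) w = 0 \left(-7\right) 4 = 0 \cdot 4 = 0$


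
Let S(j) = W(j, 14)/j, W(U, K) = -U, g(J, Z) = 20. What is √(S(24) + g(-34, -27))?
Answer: √19 ≈ 4.3589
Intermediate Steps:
S(j) = -1 (S(j) = (-j)/j = -1)
√(S(24) + g(-34, -27)) = √(-1 + 20) = √19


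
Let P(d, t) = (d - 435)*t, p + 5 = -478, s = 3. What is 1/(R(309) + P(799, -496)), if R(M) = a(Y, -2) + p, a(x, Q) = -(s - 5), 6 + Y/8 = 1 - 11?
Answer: -1/181025 ≈ -5.5241e-6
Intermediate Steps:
p = -483 (p = -5 - 478 = -483)
Y = -128 (Y = -48 + 8*(1 - 11) = -48 + 8*(-10) = -48 - 80 = -128)
a(x, Q) = 2 (a(x, Q) = -(3 - 5) = -1*(-2) = 2)
R(M) = -481 (R(M) = 2 - 483 = -481)
P(d, t) = t*(-435 + d) (P(d, t) = (-435 + d)*t = t*(-435 + d))
1/(R(309) + P(799, -496)) = 1/(-481 - 496*(-435 + 799)) = 1/(-481 - 496*364) = 1/(-481 - 180544) = 1/(-181025) = -1/181025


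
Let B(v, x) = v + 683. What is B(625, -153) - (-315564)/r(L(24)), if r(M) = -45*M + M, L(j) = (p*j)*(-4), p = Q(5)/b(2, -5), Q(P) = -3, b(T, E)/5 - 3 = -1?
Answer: 559139/528 ≈ 1059.0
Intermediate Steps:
b(T, E) = 10 (b(T, E) = 15 + 5*(-1) = 15 - 5 = 10)
B(v, x) = 683 + v
p = -3/10 ≈ -0.30000
L(j) = 6*j/5 (L(j) = -3*j/10*(-4) = 6*j/5)
r(M) = -44*M
B(625, -153) - (-315564)/r(L(24)) = (683 + 625) - (-315564)/((-264*24/5)) = 1308 - (-315564)/((-44*144/5)) = 1308 - (-315564)/(-6336/5) = 1308 - (-315564)*(-5)/6336 = 1308 - 1*131485/528 = 1308 - 131485/528 = 559139/528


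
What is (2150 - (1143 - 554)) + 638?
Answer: 2199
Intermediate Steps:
(2150 - (1143 - 554)) + 638 = (2150 - 1*589) + 638 = (2150 - 589) + 638 = 1561 + 638 = 2199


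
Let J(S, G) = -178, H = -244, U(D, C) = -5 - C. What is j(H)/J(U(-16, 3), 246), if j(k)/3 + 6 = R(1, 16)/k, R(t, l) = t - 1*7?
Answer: 2187/21716 ≈ 0.10071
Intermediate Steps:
R(t, l) = -7 + t (R(t, l) = t - 7 = -7 + t)
j(k) = -18 - 18/k (j(k) = -18 + 3*((-7 + 1)/k) = -18 + 3*(-6/k) = -18 - 18/k)
j(H)/J(U(-16, 3), 246) = (-18 - 18/(-244))/(-178) = (-18 - 18*(-1/244))*(-1/178) = (-18 + 9/122)*(-1/178) = -2187/122*(-1/178) = 2187/21716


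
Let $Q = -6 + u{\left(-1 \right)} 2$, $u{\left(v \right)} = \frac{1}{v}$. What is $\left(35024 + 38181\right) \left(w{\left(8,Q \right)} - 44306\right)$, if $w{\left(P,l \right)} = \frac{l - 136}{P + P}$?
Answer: $-3244079575$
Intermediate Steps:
$Q = -8$ ($Q = -6 + \frac{1}{-1} \cdot 2 = -6 - 2 = -8$)
$w{\left(P,l \right)} = \frac{-136 + l}{2 P}$
$\left(35024 + 38181\right) \left(w{\left(8,Q \right)} - 44306\right) = \left(35024 + 38181\right) \left(\frac{-136 - 8}{2 \cdot 8} - 44306\right) = 73205 \left(\frac{1}{2} \cdot \frac{1}{8} \left(-144\right) - 44306\right) = 73205 \left(-9 - 44306\right) = 73205 \left(-44315\right) = -3244079575$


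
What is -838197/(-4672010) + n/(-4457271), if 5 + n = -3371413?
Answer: 927969990027/991638794510 ≈ 0.93579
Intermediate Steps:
n = -3371418 (n = -5 - 3371413 = -3371418)
-838197/(-4672010) + n/(-4457271) = -838197/(-4672010) - 3371418/(-4457271) = -838197*(-1/4672010) - 3371418*(-1/4457271) = 838197/4672010 + 1123806/1485757 = 927969990027/991638794510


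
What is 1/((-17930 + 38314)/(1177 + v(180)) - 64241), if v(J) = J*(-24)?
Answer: -449/28847121 ≈ -1.5565e-5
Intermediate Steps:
v(J) = -24*J
1/((-17930 + 38314)/(1177 + v(180)) - 64241) = 1/((-17930 + 38314)/(1177 - 24*180) - 64241) = 1/(20384/(1177 - 4320) - 64241) = 1/(20384/(-3143) - 64241) = 1/(20384*(-1/3143) - 64241) = 1/(-2912/449 - 64241) = 1/(-28847121/449) = -449/28847121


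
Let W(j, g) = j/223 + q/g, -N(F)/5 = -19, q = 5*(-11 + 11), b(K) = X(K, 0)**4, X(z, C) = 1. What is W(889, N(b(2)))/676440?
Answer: 889/150846120 ≈ 5.8934e-6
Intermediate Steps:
b(K) = 1 (b(K) = 1**4 = 1)
q = 0 (q = 5*0 = 0)
N(F) = 95 (N(F) = -5*(-19) = 95)
W(j, g) = j/223 (W(j, g) = j/223 + 0/g = j*(1/223) + 0 = j/223 + 0 = j/223)
W(889, N(b(2)))/676440 = ((1/223)*889)/676440 = (889/223)*(1/676440) = 889/150846120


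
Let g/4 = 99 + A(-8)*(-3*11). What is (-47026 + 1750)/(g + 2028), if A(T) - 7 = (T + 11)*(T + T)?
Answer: -3773/653 ≈ -5.7779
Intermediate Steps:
A(T) = 7 + 2*T*(11 + T) (A(T) = 7 + (T + 11)*(T + T) = 7 + (11 + T)*(2*T) = 7 + 2*T*(11 + T))
g = 5808 (g = 4*(99 + (7 + 2*(-8)**2 + 22*(-8))*(-3*11)) = 4*(99 + (7 + 2*64 - 176)*(-33)) = 4*(99 + (7 + 128 - 176)*(-33)) = 4*(99 - 41*(-33)) = 4*(99 + 1353) = 4*1452 = 5808)
(-47026 + 1750)/(g + 2028) = (-47026 + 1750)/(5808 + 2028) = -45276/7836 = -45276*1/7836 = -3773/653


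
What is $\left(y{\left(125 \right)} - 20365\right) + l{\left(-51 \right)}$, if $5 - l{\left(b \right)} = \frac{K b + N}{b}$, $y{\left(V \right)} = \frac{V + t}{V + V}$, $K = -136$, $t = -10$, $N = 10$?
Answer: $- \frac{51569527}{2550} \approx -20223.0$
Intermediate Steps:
$y{\left(V \right)} = \frac{-10 + V}{2 V}$ ($y{\left(V \right)} = \frac{V - 10}{V + V} = \frac{-10 + V}{2 V}$)
$l{\left(b \right)} = 5 - \frac{10 - 136 b}{b}$ ($l{\left(b \right)} = 5 - \frac{- 136 b + 10}{b} = 5 - \frac{10 - 136 b}{b}$)
$\left(y{\left(125 \right)} - 20365\right) + l{\left(-51 \right)} = \left(\frac{-10 + 125}{2 \cdot 125} - 20365\right) + \left(141 - \frac{10}{-51}\right) = \left(\frac{1}{2} \cdot \frac{1}{125} \cdot 115 - 20365\right) + \left(141 - - \frac{10}{51}\right) = \left(\frac{23}{50} - 20365\right) + \left(141 + \frac{10}{51}\right) = - \frac{1018227}{50} + \frac{7201}{51} = - \frac{51569527}{2550}$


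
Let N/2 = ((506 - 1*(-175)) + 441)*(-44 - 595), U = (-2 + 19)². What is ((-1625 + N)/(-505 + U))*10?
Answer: 7177705/108 ≈ 66460.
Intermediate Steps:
U = 289 (U = 17² = 289)
N = -1433916 (N = 2*(((506 - 1*(-175)) + 441)*(-44 - 595)) = 2*(((506 + 175) + 441)*(-639)) = 2*((681 + 441)*(-639)) = 2*(1122*(-639)) = 2*(-716958) = -1433916)
((-1625 + N)/(-505 + U))*10 = ((-1625 - 1433916)/(-505 + 289))*10 = -1435541/(-216)*10 = -1435541*(-1/216)*10 = (1435541/216)*10 = 7177705/108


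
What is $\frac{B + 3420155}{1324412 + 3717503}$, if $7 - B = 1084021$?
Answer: $\frac{2336141}{5041915} \approx 0.46334$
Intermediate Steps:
$B = -1084014$ ($B = 7 - 1084021 = -1084014$)
$\frac{B + 3420155}{1324412 + 3717503} = \frac{-1084014 + 3420155}{1324412 + 3717503} = \frac{2336141}{5041915}$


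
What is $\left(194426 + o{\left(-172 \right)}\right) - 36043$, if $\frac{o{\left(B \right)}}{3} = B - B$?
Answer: $158383$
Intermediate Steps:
$o{\left(B \right)} = 0$ ($o{\left(B \right)} = 3 \left(B - B\right) = 3 \cdot 0 = 0$)
$\left(194426 + o{\left(-172 \right)}\right) - 36043 = \left(194426 + 0\right) - 36043 = 194426 - 36043 = 158383$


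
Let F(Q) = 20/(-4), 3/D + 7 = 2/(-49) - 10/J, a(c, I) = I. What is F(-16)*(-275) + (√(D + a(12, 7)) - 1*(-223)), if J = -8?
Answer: 1598 + √8350195/1135 ≈ 1600.5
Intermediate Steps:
D = -588/1135 (D = 3/(-7 + (2/(-49) - 10/(-8))) = 3/(-7 + (2*(-1/49) - 10*(-⅛))) = 3/(-7 + (-2/49 + 5/4)) = 3/(-7 + 237/196) = 3/(-1135/196) = 3*(-196/1135) = -588/1135 ≈ -0.51806)
F(Q) = -5 (F(Q) = 20*(-¼) = -5)
F(-16)*(-275) + (√(D + a(12, 7)) - 1*(-223)) = -5*(-275) + (√(-588/1135 + 7) - 1*(-223)) = 1375 + (√(7357/1135) + 223) = 1375 + (√8350195/1135 + 223) = 1375 + (223 + √8350195/1135) = 1598 + √8350195/1135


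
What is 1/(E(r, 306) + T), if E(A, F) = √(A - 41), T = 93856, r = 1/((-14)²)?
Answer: 18395776/1726553960291 - 14*I*√8035/1726553960291 ≈ 1.0655e-5 - 7.2684e-10*I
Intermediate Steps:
r = 1/196 ≈ 0.0051020
E(A, F) = √(-41 + A)
1/(E(r, 306) + T) = 1/(√(-41 + 1/196) + 93856) = 1/(√(-8035/196) + 93856) = 1/(I*√8035/14 + 93856) = 1/(93856 + I*√8035/14)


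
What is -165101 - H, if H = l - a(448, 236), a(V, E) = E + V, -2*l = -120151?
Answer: -448985/2 ≈ -2.2449e+5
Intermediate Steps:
l = 120151/2 (l = -½*(-120151) = 120151/2 ≈ 60076.)
H = 118783/2 (H = 120151/2 - (236 + 448) = 120151/2 - 1*684 = 120151/2 - 684 = 118783/2 ≈ 59392.)
-165101 - H = -165101 - 1*118783/2 = -165101 - 118783/2 = -448985/2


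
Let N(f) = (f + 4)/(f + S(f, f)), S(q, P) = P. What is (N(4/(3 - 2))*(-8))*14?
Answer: -112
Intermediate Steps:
N(f) = (4 + f)/(2*f) (N(f) = (f + 4)/(f + f) = (4 + f)/((2*f)) = (4 + f)*(1/(2*f)) = (4 + f)/(2*f))
(N(4/(3 - 2))*(-8))*14 = (((4 + 4/(3 - 2))/(2*((4/(3 - 2)))))*(-8))*14 = (((4 + 4/1)/(2*((4/1))))*(-8))*14 = (((4 + 4*1)/(2*((4*1))))*(-8))*14 = (((1/2)*(4 + 4)/4)*(-8))*14 = (((1/2)*(1/4)*8)*(-8))*14 = (1*(-8))*14 = -8*14 = -112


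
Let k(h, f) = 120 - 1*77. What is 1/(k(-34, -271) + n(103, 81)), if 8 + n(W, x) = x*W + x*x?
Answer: 1/14939 ≈ 6.6939e-5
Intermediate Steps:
k(h, f) = 43 (k(h, f) = 120 - 77 = 43)
n(W, x) = -8 + x² + W*x (n(W, x) = -8 + (x*W + x*x) = -8 + (W*x + x²) = -8 + (x² + W*x) = -8 + x² + W*x)
1/(k(-34, -271) + n(103, 81)) = 1/(43 + (-8 + 81² + 103*81)) = 1/(43 + (-8 + 6561 + 8343)) = 1/(43 + 14896) = 1/14939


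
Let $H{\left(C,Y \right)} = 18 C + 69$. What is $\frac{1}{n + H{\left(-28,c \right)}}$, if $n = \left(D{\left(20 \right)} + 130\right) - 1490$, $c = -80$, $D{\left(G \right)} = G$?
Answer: $- \frac{1}{1775} \approx -0.00056338$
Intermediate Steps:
$H{\left(C,Y \right)} = 69 + 18 C$
$n = -1340$ ($n = \left(20 + 130\right) - 1490 = 150 - 1490 = -1340$)
$\frac{1}{n + H{\left(-28,c \right)}} = \frac{1}{-1340 + \left(69 + 18 \left(-28\right)\right)} = \frac{1}{-1340 + \left(69 - 504\right)} = \frac{1}{-1340 - 435} = \frac{1}{-1775} = - \frac{1}{1775}$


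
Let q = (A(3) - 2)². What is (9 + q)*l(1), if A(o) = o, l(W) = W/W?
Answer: 10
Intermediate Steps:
l(W) = 1
q = 1 (q = (3 - 2)² = 1² = 1)
(9 + q)*l(1) = (9 + 1)*1 = 10*1 = 10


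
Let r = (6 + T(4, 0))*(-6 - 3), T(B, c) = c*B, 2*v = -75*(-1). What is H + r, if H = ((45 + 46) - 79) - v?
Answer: -159/2 ≈ -79.500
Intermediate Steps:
v = 75/2 (v = (-75*(-1))/2 = (½)*75 = 75/2 ≈ 37.500)
T(B, c) = B*c
r = -54 (r = (6 + 4*0)*(-6 - 3) = (6 + 0)*(-9) = 6*(-9) = -54)
H = -51/2 (H = ((45 + 46) - 79) - 1*75/2 = (91 - 79) - 75/2 = 12 - 75/2 = -51/2 ≈ -25.500)
H + r = -51/2 - 54 = -159/2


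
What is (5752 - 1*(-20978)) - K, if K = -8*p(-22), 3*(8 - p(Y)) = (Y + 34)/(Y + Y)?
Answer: 294742/11 ≈ 26795.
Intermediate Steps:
p(Y) = 8 - (34 + Y)/(6*Y) (p(Y) = 8 - (Y + 34)/(3*(Y + Y)) = 8 - (34 + Y)/(3*(2*Y)) = 8 - (34 + Y)*1/(2*Y)/3 = 8 - (34 + Y)/(6*Y))
K = -712/11 (K = -4*(-34 + 47*(-22))/(3*(-22)) = -4*(-1)*(-34 - 1034)/(3*22) = -4*(-1)*(-1068)/(3*22) = -8*89/11 = -712/11 ≈ -64.727)
(5752 - 1*(-20978)) - K = (5752 - 1*(-20978)) - 1*(-712/11) = (5752 + 20978) + 712/11 = 26730 + 712/11 = 294742/11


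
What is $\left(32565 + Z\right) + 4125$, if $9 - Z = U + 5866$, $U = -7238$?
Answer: $38071$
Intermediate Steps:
$Z = 1381$ ($Z = 9 - \left(-7238 + 5866\right) = 9 - -1372 = 9 + 1372 = 1381$)
$\left(32565 + Z\right) + 4125 = \left(32565 + 1381\right) + 4125 = 33946 + 4125 = 38071$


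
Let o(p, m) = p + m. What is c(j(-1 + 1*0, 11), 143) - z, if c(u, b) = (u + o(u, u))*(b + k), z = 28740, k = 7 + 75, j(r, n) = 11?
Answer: -21315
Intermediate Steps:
k = 82
o(p, m) = m + p
c(u, b) = 3*u*(82 + b) (c(u, b) = (u + (u + u))*(b + 82) = (u + 2*u)*(82 + b) = (3*u)*(82 + b) = 3*u*(82 + b))
c(j(-1 + 1*0, 11), 143) - z = 3*11*(82 + 143) - 1*28740 = 3*11*225 - 28740 = 7425 - 28740 = -21315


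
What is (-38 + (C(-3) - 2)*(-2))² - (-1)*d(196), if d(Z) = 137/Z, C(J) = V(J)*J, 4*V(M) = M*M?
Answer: 41253/98 ≈ 420.95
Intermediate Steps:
V(M) = M²/4 (V(M) = (M*M)/4 = M²/4)
C(J) = J³/4 (C(J) = (J²/4)*J = J³/4)
(-38 + (C(-3) - 2)*(-2))² - (-1)*d(196) = (-38 + ((¼)*(-3)³ - 2)*(-2))² - (-1)*137/196 = (-38 + ((¼)*(-27) - 2)*(-2))² - (-1)*137*(1/196) = (-38 + (-27/4 - 2)*(-2))² - (-1)*137/196 = (-38 - 35/4*(-2))² - 1*(-137/196) = (-38 + 35/2)² + 137/196 = (-41/2)² + 137/196 = 1681/4 + 137/196 = 41253/98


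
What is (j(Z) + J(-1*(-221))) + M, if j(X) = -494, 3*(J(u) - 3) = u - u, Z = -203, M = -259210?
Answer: -259701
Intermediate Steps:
J(u) = 3 (J(u) = 3 + (u - u)/3 = 3 + (⅓)*0 = 3 + 0 = 3)
(j(Z) + J(-1*(-221))) + M = (-494 + 3) - 259210 = -491 - 259210 = -259701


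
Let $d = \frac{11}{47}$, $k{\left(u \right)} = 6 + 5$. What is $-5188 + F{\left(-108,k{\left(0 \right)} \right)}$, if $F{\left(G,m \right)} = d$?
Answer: $- \frac{243825}{47} \approx -5187.8$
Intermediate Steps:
$k{\left(u \right)} = 11$
$d = \frac{11}{47}$ ($d = 11 \cdot \frac{1}{47} = \frac{11}{47} \approx 0.23404$)
$F{\left(G,m \right)} = \frac{11}{47}$
$-5188 + F{\left(-108,k{\left(0 \right)} \right)} = -5188 + \frac{11}{47} = - \frac{243825}{47}$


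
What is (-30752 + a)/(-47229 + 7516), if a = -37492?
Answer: 68244/39713 ≈ 1.7184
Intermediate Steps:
(-30752 + a)/(-47229 + 7516) = (-30752 - 37492)/(-47229 + 7516) = -68244/(-39713) = -68244*(-1/39713) = 68244/39713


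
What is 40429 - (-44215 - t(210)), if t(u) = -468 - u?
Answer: 83966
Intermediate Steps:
40429 - (-44215 - t(210)) = 40429 - (-44215 - (-468 - 1*210)) = 40429 - (-44215 - (-468 - 210)) = 40429 - (-44215 - 1*(-678)) = 40429 - (-44215 + 678) = 40429 - 1*(-43537) = 40429 + 43537 = 83966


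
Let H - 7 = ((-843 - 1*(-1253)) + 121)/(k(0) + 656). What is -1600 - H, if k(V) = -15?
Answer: -1030618/641 ≈ -1607.8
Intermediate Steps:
H = 5018/641 (H = 7 + ((-843 - 1*(-1253)) + 121)/(-15 + 656) = 7 + ((-843 + 1253) + 121)/641 = 7 + (410 + 121)*(1/641) = 7 + 531*(1/641) = 7 + 531/641 = 5018/641 ≈ 7.8284)
-1600 - H = -1600 - 1*5018/641 = -1600 - 5018/641 = -1030618/641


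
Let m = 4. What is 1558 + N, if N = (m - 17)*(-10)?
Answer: 1688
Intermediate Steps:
N = 130 (N = (4 - 17)*(-10) = -13*(-10) = 130)
1558 + N = 1558 + 130 = 1688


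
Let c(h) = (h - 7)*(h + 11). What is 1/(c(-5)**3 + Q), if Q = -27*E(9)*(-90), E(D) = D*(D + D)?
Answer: 1/20412 ≈ 4.8991e-5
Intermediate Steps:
E(D) = 2*D**2 (E(D) = D*(2*D) = 2*D**2)
c(h) = (-7 + h)*(11 + h)
Q = 393660 (Q = -54*9**2*(-90) = -54*81*(-90) = -27*162*(-90) = -4374*(-90) = 393660)
1/(c(-5)**3 + Q) = 1/((-77 + (-5)**2 + 4*(-5))**3 + 393660) = 1/((-77 + 25 - 20)**3 + 393660) = 1/((-72)**3 + 393660) = 1/(-373248 + 393660) = 1/20412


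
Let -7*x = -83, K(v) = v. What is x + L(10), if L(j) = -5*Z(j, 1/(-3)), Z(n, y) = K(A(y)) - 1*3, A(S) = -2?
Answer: 258/7 ≈ 36.857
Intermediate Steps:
x = 83/7 (x = -⅐*(-83) = 83/7 ≈ 11.857)
Z(n, y) = -5 (Z(n, y) = -2 - 1*3 = -2 - 3 = -5)
L(j) = 25 (L(j) = -5*(-5) = 25)
x + L(10) = 83/7 + 25 = 258/7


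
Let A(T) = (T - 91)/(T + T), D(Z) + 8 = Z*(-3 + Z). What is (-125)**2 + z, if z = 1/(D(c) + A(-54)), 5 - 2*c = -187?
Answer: 15054765733/963505 ≈ 15625.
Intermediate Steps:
c = 96 (c = 5/2 - 1/2*(-187) = 5/2 + 187/2 = 96)
D(Z) = -8 + Z*(-3 + Z)
A(T) = (-91 + T)/(2*T) (A(T) = (-91 + T)/((2*T)) = (-91 + T)*(1/(2*T)) = (-91 + T)/(2*T))
z = 108/963505 (z = 1/((-8 + 96**2 - 3*96) + (1/2)*(-91 - 54)/(-54)) = 1/((-8 + 9216 - 288) + (1/2)*(-1/54)*(-145)) = 1/(8920 + 145/108) = 1/(963505/108) = 108/963505 ≈ 0.00011209)
(-125)**2 + z = (-125)**2 + 108/963505 = 15625 + 108/963505 = 15054765733/963505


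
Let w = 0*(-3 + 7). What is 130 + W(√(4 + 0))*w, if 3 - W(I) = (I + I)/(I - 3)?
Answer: 130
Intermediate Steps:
W(I) = 3 - 2*I/(-3 + I) (W(I) = 3 - (I + I)/(I - 3) = 3 - 2*I/(-3 + I))
w = 0 (w = 0*4 = 0)
130 + W(√(4 + 0))*w = 130 + ((-9 + √(4 + 0))/(-3 + √(4 + 0)))*0 = 130 + ((-9 + √4)/(-3 + √4))*0 = 130 + ((-9 + 2)/(-3 + 2))*0 = 130 + (-7/(-1))*0 = 130 - 1*(-7)*0 = 130 + 7*0 = 130 + 0 = 130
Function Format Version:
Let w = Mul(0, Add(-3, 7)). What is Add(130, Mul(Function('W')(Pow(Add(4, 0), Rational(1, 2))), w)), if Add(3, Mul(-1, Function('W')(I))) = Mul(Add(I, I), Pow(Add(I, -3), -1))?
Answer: 130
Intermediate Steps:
Function('W')(I) = Add(3, Mul(-2, I, Pow(Add(-3, I), -1))) (Function('W')(I) = Add(3, Mul(-1, Mul(Add(I, I), Pow(Add(I, -3), -1)))) = Add(3, Mul(-1, Mul(Mul(2, I), Pow(Add(-3, I), -1)))) = Add(3, Mul(-1, Mul(2, I, Pow(Add(-3, I), -1)))) = Add(3, Mul(-2, I, Pow(Add(-3, I), -1))))
w = 0 (w = Mul(0, 4) = 0)
Add(130, Mul(Function('W')(Pow(Add(4, 0), Rational(1, 2))), w)) = Add(130, Mul(Mul(Pow(Add(-3, Pow(Add(4, 0), Rational(1, 2))), -1), Add(-9, Pow(Add(4, 0), Rational(1, 2)))), 0)) = Add(130, Mul(Mul(Pow(Add(-3, Pow(4, Rational(1, 2))), -1), Add(-9, Pow(4, Rational(1, 2)))), 0)) = Add(130, Mul(Mul(Pow(Add(-3, 2), -1), Add(-9, 2)), 0)) = Add(130, Mul(Mul(Pow(-1, -1), -7), 0)) = Add(130, Mul(Mul(-1, -7), 0)) = Add(130, Mul(7, 0)) = Add(130, 0) = 130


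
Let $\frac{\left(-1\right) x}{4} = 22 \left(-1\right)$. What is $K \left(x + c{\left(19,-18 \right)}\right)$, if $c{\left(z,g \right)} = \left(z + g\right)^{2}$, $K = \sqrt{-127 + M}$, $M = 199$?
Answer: $534 \sqrt{2} \approx 755.19$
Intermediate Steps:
$x = 88$ ($x = - 4 \cdot 22 \left(-1\right) = \left(-4\right) \left(-22\right) = 88$)
$K = 6 \sqrt{2}$ ($K = \sqrt{-127 + 199} = \sqrt{72} = 6 \sqrt{2} \approx 8.4853$)
$c{\left(z,g \right)} = \left(g + z\right)^{2}$
$K \left(x + c{\left(19,-18 \right)}\right) = 6 \sqrt{2} \left(88 + \left(-18 + 19\right)^{2}\right) = 6 \sqrt{2} \left(88 + 1^{2}\right) = 6 \sqrt{2} \left(88 + 1\right) = 6 \sqrt{2} \cdot 89 = 534 \sqrt{2}$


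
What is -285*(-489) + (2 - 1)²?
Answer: 139366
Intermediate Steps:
-285*(-489) + (2 - 1)² = 139365 + 1² = 139365 + 1 = 139366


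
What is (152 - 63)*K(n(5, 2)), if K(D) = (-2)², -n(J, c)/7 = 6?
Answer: 356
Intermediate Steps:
n(J, c) = -42 (n(J, c) = -7*6 = -42)
K(D) = 4
(152 - 63)*K(n(5, 2)) = (152 - 63)*4 = 89*4 = 356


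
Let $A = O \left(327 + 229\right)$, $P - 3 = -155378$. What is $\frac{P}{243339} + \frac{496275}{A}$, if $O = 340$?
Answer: $\frac{18278194445}{9200160912} \approx 1.9867$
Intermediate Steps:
$P = -155375$ ($P = 3 - 155378 = -155375$)
$A = 189040$ ($A = 340 \left(327 + 229\right) = 340 \cdot 556 = 189040$)
$\frac{P}{243339} + \frac{496275}{A} = - \frac{155375}{243339} + \frac{496275}{189040} = \left(-155375\right) \frac{1}{243339} + 496275 \cdot \frac{1}{189040} = - \frac{155375}{243339} + \frac{99255}{37808} = \frac{18278194445}{9200160912}$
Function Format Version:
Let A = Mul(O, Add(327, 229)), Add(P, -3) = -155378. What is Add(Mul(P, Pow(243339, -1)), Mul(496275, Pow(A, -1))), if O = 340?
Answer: Rational(18278194445, 9200160912) ≈ 1.9867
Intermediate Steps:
P = -155375 (P = Add(3, -155378) = -155375)
A = 189040 (A = Mul(340, Add(327, 229)) = Mul(340, 556) = 189040)
Add(Mul(P, Pow(243339, -1)), Mul(496275, Pow(A, -1))) = Add(Mul(-155375, Pow(243339, -1)), Mul(496275, Pow(189040, -1))) = Add(Mul(-155375, Rational(1, 243339)), Mul(496275, Rational(1, 189040))) = Add(Rational(-155375, 243339), Rational(99255, 37808)) = Rational(18278194445, 9200160912)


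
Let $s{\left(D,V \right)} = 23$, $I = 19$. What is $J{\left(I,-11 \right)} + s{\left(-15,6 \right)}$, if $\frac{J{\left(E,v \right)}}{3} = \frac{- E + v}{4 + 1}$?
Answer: $5$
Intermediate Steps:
$J{\left(E,v \right)} = - \frac{3 E}{5} + \frac{3 v}{5}$ ($J{\left(E,v \right)} = 3 \frac{- E + v}{4 + 1} = 3 \frac{v - E}{5} = 3 \left(v - E\right) \frac{1}{5} = 3 \left(- \frac{E}{5} + \frac{v}{5}\right) = - \frac{3 E}{5} + \frac{3 v}{5}$)
$J{\left(I,-11 \right)} + s{\left(-15,6 \right)} = \left(\left(- \frac{3}{5}\right) 19 + \frac{3}{5} \left(-11\right)\right) + 23 = \left(- \frac{57}{5} - \frac{33}{5}\right) + 23 = -18 + 23 = 5$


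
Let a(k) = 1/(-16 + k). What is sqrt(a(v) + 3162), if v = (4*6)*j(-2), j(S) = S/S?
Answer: sqrt(50594)/4 ≈ 56.233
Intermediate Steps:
j(S) = 1
v = 24 (v = (4*6)*1 = 24*1 = 24)
sqrt(a(v) + 3162) = sqrt(1/(-16 + 24) + 3162) = sqrt(1/8 + 3162) = sqrt(25297/8) = sqrt(50594)/4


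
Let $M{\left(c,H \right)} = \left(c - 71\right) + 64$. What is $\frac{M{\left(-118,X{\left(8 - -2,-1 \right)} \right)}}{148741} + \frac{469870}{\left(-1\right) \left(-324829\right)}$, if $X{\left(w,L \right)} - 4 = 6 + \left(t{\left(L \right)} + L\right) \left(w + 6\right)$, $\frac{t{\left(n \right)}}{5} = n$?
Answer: $\frac{104720135}{72436867} \approx 1.4457$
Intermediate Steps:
$t{\left(n \right)} = 5 n$
$X{\left(w,L \right)} = 10 + 6 L \left(6 + w\right)$ ($X{\left(w,L \right)} = 4 + \left(6 + \left(5 L + L\right) \left(w + 6\right)\right) = 4 + \left(6 + 6 L \left(6 + w\right)\right) = 10 + 6 L \left(6 + w\right)$)
$M{\left(c,H \right)} = -7 + c$ ($M{\left(c,H \right)} = \left(-71 + c\right) + 64 = -7 + c$)
$\frac{M{\left(-118,X{\left(8 - -2,-1 \right)} \right)}}{148741} + \frac{469870}{\left(-1\right) \left(-324829\right)} = \frac{-7 - 118}{148741} + \frac{469870}{\left(-1\right) \left(-324829\right)} = \left(-125\right) \frac{1}{148741} + \frac{469870}{324829} = - \frac{125}{148741} + 469870 \cdot \frac{1}{324829} = - \frac{125}{148741} + \frac{469870}{324829} = \frac{104720135}{72436867}$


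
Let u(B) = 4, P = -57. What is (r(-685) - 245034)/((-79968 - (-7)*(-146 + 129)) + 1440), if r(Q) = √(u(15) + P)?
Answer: 245034/78647 - I*√53/78647 ≈ 3.1156 - 9.2567e-5*I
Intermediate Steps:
r(Q) = I*√53 (r(Q) = √(4 - 57) = √(-53) = I*√53)
(r(-685) - 245034)/((-79968 - (-7)*(-146 + 129)) + 1440) = (I*√53 - 245034)/((-79968 - (-7)*(-146 + 129)) + 1440) = (-245034 + I*√53)/((-79968 - (-7)*(-17)) + 1440) = (-245034 + I*√53)/((-79968 - 1*119) + 1440) = (-245034 + I*√53)/((-79968 - 119) + 1440) = (-245034 + I*√53)/(-80087 + 1440) = (-245034 + I*√53)/(-78647) = (-245034 + I*√53)*(-1/78647) = 245034/78647 - I*√53/78647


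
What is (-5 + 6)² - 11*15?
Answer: -164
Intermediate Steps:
(-5 + 6)² - 11*15 = 1² - 165 = 1 - 165 = -164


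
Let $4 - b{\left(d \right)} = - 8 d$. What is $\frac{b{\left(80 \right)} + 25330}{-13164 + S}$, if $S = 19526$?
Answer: $\frac{12987}{3181} \approx 4.0827$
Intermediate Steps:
$b{\left(d \right)} = 4 + 8 d$ ($b{\left(d \right)} = 4 - - 8 d = 4 + 8 d$)
$\frac{b{\left(80 \right)} + 25330}{-13164 + S} = \frac{\left(4 + 8 \cdot 80\right) + 25330}{-13164 + 19526} = \frac{\left(4 + 640\right) + 25330}{6362} = \left(644 + 25330\right) \frac{1}{6362} = 25974 \cdot \frac{1}{6362} = \frac{12987}{3181}$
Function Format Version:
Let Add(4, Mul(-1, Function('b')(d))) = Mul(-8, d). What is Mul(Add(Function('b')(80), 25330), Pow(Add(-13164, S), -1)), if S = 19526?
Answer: Rational(12987, 3181) ≈ 4.0827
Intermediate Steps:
Function('b')(d) = Add(4, Mul(8, d)) (Function('b')(d) = Add(4, Mul(-1, Mul(-8, d))) = Add(4, Mul(8, d)))
Mul(Add(Function('b')(80), 25330), Pow(Add(-13164, S), -1)) = Mul(Add(Add(4, Mul(8, 80)), 25330), Pow(Add(-13164, 19526), -1)) = Mul(Add(Add(4, 640), 25330), Pow(6362, -1)) = Mul(Add(644, 25330), Rational(1, 6362)) = Mul(25974, Rational(1, 6362)) = Rational(12987, 3181)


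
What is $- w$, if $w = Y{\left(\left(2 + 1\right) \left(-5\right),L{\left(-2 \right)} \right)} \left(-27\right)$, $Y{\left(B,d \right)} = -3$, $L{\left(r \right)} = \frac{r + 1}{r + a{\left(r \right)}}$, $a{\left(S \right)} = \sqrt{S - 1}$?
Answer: $-81$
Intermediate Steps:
$a{\left(S \right)} = \sqrt{-1 + S}$
$L{\left(r \right)} = \frac{1 + r}{r + \sqrt{-1 + r}}$ ($L{\left(r \right)} = \frac{r + 1}{r + \sqrt{-1 + r}} = \frac{1 + r}{r + \sqrt{-1 + r}}$)
$w = 81$ ($w = \left(-3\right) \left(-27\right) = 81$)
$- w = \left(-1\right) 81 = -81$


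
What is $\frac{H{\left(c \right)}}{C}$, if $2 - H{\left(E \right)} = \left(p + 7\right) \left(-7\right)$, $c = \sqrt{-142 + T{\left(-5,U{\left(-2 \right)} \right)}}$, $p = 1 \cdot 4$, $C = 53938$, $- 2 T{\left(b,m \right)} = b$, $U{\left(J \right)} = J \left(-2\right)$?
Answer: $\frac{79}{53938} \approx 0.0014646$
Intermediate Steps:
$U{\left(J \right)} = - 2 J$
$T{\left(b,m \right)} = - \frac{b}{2}$
$p = 4$
$c = \frac{3 i \sqrt{62}}{2}$ ($c = \sqrt{-142 - - \frac{5}{2}} = \sqrt{-142 + \frac{5}{2}} = \sqrt{- \frac{279}{2}} = \frac{3 i \sqrt{62}}{2} \approx 11.811 i$)
$H{\left(E \right)} = 79$ ($H{\left(E \right)} = 2 - \left(4 + 7\right) \left(-7\right) = 2 - 11 \left(-7\right) = 2 - -77 = 2 + 77 = 79$)
$\frac{H{\left(c \right)}}{C} = \frac{79}{53938}$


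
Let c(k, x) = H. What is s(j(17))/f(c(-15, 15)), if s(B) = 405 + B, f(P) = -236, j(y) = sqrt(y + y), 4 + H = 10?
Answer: -405/236 - sqrt(34)/236 ≈ -1.7408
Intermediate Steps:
H = 6 (H = -4 + 10 = 6)
c(k, x) = 6
j(y) = sqrt(2)*sqrt(y) (j(y) = sqrt(2*y) = sqrt(2)*sqrt(y))
s(j(17))/f(c(-15, 15)) = (405 + sqrt(2)*sqrt(17))/(-236) = (405 + sqrt(34))*(-1/236) = -405/236 - sqrt(34)/236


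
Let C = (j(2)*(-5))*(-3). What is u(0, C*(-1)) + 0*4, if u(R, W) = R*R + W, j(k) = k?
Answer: -30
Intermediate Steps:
C = 30 (C = (2*(-5))*(-3) = -10*(-3) = 30)
u(R, W) = W + R² (u(R, W) = R² + W = W + R²)
u(0, C*(-1)) + 0*4 = (30*(-1) + 0²) + 0*4 = (-30 + 0) + 0 = -30 + 0 = -30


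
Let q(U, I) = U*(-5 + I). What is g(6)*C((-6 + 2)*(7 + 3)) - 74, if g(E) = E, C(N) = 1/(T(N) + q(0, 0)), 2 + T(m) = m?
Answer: -519/7 ≈ -74.143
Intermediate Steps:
T(m) = -2 + m
C(N) = 1/(-2 + N) (C(N) = 1/((-2 + N) + 0*(-5 + 0)) = 1/((-2 + N) + 0*(-5)) = 1/((-2 + N) + 0) = 1/(-2 + N))
g(6)*C((-6 + 2)*(7 + 3)) - 74 = 6/(-2 + (-6 + 2)*(7 + 3)) - 74 = 6/(-2 - 4*10) - 74 = 6/(-2 - 40) - 74 = 6/(-42) - 74 = 6*(-1/42) - 74 = -1/7 - 74 = -519/7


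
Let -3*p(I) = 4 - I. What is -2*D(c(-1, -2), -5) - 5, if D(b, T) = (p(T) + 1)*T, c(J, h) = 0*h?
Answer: -25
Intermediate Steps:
p(I) = -4/3 + I/3 (p(I) = -(4 - I)/3 = -4/3 + I/3)
c(J, h) = 0
D(b, T) = T*(-1/3 + T/3) (D(b, T) = ((-4/3 + T/3) + 1)*T = (-1/3 + T/3)*T = T*(-1/3 + T/3))
-2*D(c(-1, -2), -5) - 5 = -2*(-5)*(-1 - 5)/3 - 5 = -2*(-5)*(-6)/3 - 5 = -2*10 - 5 = -20 - 5 = -25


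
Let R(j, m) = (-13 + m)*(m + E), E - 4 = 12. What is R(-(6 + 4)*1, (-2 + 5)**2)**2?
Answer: 10000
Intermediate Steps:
E = 16 (E = 4 + 12 = 16)
R(j, m) = (-13 + m)*(16 + m) (R(j, m) = (-13 + m)*(m + 16) = (-13 + m)*(16 + m))
R(-(6 + 4)*1, (-2 + 5)**2)**2 = (-208 + ((-2 + 5)**2)**2 + 3*(-2 + 5)**2)**2 = (-208 + (3**2)**2 + 3*3**2)**2 = (-208 + 9**2 + 3*9)**2 = (-208 + 81 + 27)**2 = (-100)**2 = 10000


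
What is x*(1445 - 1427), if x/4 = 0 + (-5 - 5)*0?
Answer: 0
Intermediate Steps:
x = 0 (x = 4*(0 + (-5 - 5)*0) = 4*(0 - 10*0) = 4*(0 + 0) = 4*0 = 0)
x*(1445 - 1427) = 0*(1445 - 1427) = 0*18 = 0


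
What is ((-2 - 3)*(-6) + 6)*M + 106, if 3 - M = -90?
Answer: 3454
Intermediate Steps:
M = 93 (M = 3 - 1*(-90) = 3 + 90 = 93)
((-2 - 3)*(-6) + 6)*M + 106 = ((-2 - 3)*(-6) + 6)*93 + 106 = (-5*(-6) + 6)*93 + 106 = (30 + 6)*93 + 106 = 36*93 + 106 = 3348 + 106 = 3454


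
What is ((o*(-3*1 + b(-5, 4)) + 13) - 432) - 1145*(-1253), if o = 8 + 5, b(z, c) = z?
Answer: 1434162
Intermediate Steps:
o = 13
((o*(-3*1 + b(-5, 4)) + 13) - 432) - 1145*(-1253) = ((13*(-3*1 - 5) + 13) - 432) - 1145*(-1253) = ((13*(-3 - 5) + 13) - 432) + 1434685 = ((13*(-8) + 13) - 432) + 1434685 = ((-104 + 13) - 432) + 1434685 = (-91 - 432) + 1434685 = -523 + 1434685 = 1434162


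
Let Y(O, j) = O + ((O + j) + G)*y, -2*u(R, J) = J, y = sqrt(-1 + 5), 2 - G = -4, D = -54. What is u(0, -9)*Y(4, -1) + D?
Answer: 45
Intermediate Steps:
G = 6 (G = 2 - 1*(-4) = 2 + 4 = 6)
y = 2 (y = sqrt(4) = 2)
u(R, J) = -J/2
Y(O, j) = 12 + 2*j + 3*O (Y(O, j) = O + ((O + j) + 6)*2 = O + (6 + O + j)*2 = O + (12 + 2*O + 2*j) = 12 + 2*j + 3*O)
u(0, -9)*Y(4, -1) + D = (-1/2*(-9))*(12 + 2*(-1) + 3*4) - 54 = 9*(12 - 2 + 12)/2 - 54 = (9/2)*22 - 54 = 99 - 54 = 45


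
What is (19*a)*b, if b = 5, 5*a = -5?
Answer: -95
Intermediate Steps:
a = -1 (a = (⅕)*(-5) = -1)
(19*a)*b = (19*(-1))*5 = -19*5 = -95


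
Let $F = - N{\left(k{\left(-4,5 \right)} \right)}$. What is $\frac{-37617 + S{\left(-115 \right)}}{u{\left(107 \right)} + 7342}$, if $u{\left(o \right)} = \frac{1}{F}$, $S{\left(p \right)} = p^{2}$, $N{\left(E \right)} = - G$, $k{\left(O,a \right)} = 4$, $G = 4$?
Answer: $- \frac{97568}{29369} \approx -3.3221$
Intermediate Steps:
$N{\left(E \right)} = -4$ ($N{\left(E \right)} = \left(-1\right) 4 = -4$)
$F = 4$ ($F = \left(-1\right) \left(-4\right) = 4$)
$u{\left(o \right)} = \frac{1}{4}$
$\frac{-37617 + S{\left(-115 \right)}}{u{\left(107 \right)} + 7342} = \frac{-37617 + \left(-115\right)^{2}}{\frac{1}{4} + 7342} = \frac{-37617 + 13225}{\frac{29369}{4}} = \left(-24392\right) \frac{4}{29369} = - \frac{97568}{29369}$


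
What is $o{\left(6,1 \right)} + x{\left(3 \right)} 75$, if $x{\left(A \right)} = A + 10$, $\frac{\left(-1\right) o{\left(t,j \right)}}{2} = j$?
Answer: $973$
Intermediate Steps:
$o{\left(t,j \right)} = - 2 j$
$x{\left(A \right)} = 10 + A$
$o{\left(6,1 \right)} + x{\left(3 \right)} 75 = \left(-2\right) 1 + \left(10 + 3\right) 75 = -2 + 13 \cdot 75 = -2 + 975 = 973$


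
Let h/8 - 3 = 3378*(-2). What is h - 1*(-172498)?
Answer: 118474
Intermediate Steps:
h = -54024 (h = 24 + 8*(3378*(-2)) = 24 + 8*(-6756) = 24 - 54048 = -54024)
h - 1*(-172498) = -54024 - 1*(-172498) = -54024 + 172498 = 118474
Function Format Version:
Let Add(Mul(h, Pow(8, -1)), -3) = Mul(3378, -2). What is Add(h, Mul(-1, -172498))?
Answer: 118474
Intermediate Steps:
h = -54024 (h = Add(24, Mul(8, Mul(3378, -2))) = Add(24, Mul(8, -6756)) = Add(24, -54048) = -54024)
Add(h, Mul(-1, -172498)) = Add(-54024, Mul(-1, -172498)) = Add(-54024, 172498) = 118474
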